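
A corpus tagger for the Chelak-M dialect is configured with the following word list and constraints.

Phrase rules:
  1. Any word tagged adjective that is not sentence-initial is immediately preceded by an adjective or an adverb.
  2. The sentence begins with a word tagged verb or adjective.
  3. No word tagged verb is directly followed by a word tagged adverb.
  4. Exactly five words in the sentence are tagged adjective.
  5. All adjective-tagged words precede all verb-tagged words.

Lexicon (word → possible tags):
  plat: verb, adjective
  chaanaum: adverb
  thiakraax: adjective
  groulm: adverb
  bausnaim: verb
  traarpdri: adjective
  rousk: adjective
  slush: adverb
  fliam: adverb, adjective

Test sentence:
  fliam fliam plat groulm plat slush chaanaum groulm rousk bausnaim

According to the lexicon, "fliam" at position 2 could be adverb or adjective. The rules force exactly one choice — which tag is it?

adjective

Candidates per position — 1:fliam {adverb,adjective}; 2:fliam {adverb,adjective}; 3:plat {verb,adjective}; 4:groulm {adverb}; 5:plat {verb,adjective}; 6:slush {adverb}; 7:chaanaum {adverb}; 8:groulm {adverb}; 9:rousk {adjective}; 10:bausnaim {verb}.
If word 1 were adverb, no tagging could satisfy rule 2; so word 1 is adjective.
If word 2 were adverb, no tagging could satisfy rule 4; so word 2 is adjective.
If word 3 were verb, no tagging could satisfy rule 3; so word 3 is adjective.
If word 5 were verb, no tagging could satisfy rule 3; so word 5 is adjective.
The unique satisfying tagging is: adjective adjective adjective adverb adjective adverb adverb adverb adjective verb.
Checking: rule 1 satisfied; rule 2 satisfied; rule 3 satisfied; rule 4 satisfied; rule 5 satisfied.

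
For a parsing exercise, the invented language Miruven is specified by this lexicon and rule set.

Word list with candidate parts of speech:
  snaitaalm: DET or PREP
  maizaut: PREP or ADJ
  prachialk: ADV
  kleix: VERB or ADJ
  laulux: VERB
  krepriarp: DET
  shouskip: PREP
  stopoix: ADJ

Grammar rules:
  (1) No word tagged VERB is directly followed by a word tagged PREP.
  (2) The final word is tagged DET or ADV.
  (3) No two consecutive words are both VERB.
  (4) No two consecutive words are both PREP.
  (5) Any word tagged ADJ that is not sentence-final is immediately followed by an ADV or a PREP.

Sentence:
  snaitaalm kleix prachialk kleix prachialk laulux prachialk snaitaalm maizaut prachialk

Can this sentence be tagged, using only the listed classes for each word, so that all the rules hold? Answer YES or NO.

Candidates per position — 1:snaitaalm {DET,PREP}; 2:kleix {VERB,ADJ}; 3:prachialk {ADV}; 4:kleix {VERB,ADJ}; 5:prachialk {ADV}; 6:laulux {VERB}; 7:prachialk {ADV}; 8:snaitaalm {DET,PREP}; 9:maizaut {PREP,ADJ}; 10:prachialk {ADV}.
One satisfying assignment: PREP ADJ ADV ADJ ADV VERB ADV DET ADJ ADV.
Check: rule 1 holds; rule 2 holds; rule 3 holds; rule 4 holds; rule 5 holds.

YES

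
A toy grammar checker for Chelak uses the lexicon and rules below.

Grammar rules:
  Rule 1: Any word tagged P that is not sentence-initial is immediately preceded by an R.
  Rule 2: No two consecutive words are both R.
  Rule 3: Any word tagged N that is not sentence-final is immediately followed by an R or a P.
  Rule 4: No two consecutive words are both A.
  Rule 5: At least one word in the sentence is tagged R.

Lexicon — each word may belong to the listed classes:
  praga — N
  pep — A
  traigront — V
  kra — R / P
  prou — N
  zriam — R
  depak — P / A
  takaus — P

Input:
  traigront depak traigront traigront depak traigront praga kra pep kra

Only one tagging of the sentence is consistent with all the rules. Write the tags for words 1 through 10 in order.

Candidates per position — 1:traigront {V}; 2:depak {P,A}; 3:traigront {V}; 4:traigront {V}; 5:depak {P,A}; 6:traigront {V}; 7:praga {N}; 8:kra {R,P}; 9:pep {A}; 10:kra {R,P}.
At position 2, choosing P makes rule 1 impossible to satisfy; hence A.
At position 5, choosing P makes rule 1 impossible to satisfy; hence A.
At position 8, choosing P makes rule 1 impossible to satisfy; hence R.
At position 10, choosing P makes rule 1 impossible to satisfy; hence R.
The unique satisfying tagging is: V A V V A V N R A R.
Check: rule 1 ✓; rule 2 ✓; rule 3 ✓; rule 4 ✓; rule 5 ✓.

V A V V A V N R A R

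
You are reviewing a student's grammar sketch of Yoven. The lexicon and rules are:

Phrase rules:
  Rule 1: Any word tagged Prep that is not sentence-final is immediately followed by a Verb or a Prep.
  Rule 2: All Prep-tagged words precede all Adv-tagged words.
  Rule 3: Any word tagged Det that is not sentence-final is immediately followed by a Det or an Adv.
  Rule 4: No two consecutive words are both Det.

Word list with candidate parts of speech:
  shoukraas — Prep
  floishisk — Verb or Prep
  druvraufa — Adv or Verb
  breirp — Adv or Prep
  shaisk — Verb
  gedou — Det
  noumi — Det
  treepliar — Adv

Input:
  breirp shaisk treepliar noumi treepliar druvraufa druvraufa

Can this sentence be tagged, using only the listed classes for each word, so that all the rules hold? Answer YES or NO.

YES

Candidates per position — 1:breirp {Adv,Prep}; 2:shaisk {Verb}; 3:treepliar {Adv}; 4:noumi {Det}; 5:treepliar {Adv}; 6:druvraufa {Adv,Verb}; 7:druvraufa {Adv,Verb}.
One satisfying assignment: Prep Verb Adv Det Adv Verb Verb.
Verifying each rule — rule 1 ok; rule 2 ok; rule 3 ok; rule 4 ok.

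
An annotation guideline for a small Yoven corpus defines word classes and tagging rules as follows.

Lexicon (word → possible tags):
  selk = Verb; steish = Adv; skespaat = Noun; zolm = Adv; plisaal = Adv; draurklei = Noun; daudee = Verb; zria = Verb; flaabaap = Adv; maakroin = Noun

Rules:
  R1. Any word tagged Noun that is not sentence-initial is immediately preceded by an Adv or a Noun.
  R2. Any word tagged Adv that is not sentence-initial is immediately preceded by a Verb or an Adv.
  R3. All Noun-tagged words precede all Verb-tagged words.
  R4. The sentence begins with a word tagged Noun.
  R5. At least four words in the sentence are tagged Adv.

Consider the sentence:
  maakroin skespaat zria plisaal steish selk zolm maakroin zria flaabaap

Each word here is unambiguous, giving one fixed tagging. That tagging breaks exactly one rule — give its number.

3

Fixed tagging: Noun Noun Verb Adv Adv Verb Adv Noun Verb Adv.
Applying the rules: R1 ✓, R2 ✓, R3 ✗, R4 ✓, R5 ✓.
Only rule 3 fails.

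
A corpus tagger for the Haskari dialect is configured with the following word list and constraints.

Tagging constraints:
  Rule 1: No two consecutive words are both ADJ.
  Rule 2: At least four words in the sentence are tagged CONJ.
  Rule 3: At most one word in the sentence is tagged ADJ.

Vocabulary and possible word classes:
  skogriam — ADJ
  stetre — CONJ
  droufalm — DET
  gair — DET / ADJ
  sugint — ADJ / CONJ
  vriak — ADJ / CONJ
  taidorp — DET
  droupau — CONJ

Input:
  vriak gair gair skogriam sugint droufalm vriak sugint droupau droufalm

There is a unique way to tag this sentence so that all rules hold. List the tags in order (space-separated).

CONJ DET DET ADJ CONJ DET CONJ CONJ CONJ DET

Candidates per position — 1:vriak {ADJ,CONJ}; 2:gair {DET,ADJ}; 3:gair {DET,ADJ}; 4:skogriam {ADJ}; 5:sugint {ADJ,CONJ}; 6:droufalm {DET}; 7:vriak {ADJ,CONJ}; 8:sugint {ADJ,CONJ}; 9:droupau {CONJ}; 10:droufalm {DET}.
Position 1: tagging it ADJ would leave rule 3 unsatisfiable, so it must be CONJ.
Position 2: tagging it ADJ would leave rule 3 unsatisfiable, so it must be DET.
Position 3: tagging it ADJ would leave rule 1 unsatisfiable, so it must be DET.
Position 5: tagging it ADJ would leave rule 1 unsatisfiable, so it must be CONJ.
Position 7: tagging it ADJ would leave rule 3 unsatisfiable, so it must be CONJ.
Position 8: tagging it ADJ would leave rule 3 unsatisfiable, so it must be CONJ.
The only consistent sequence is: CONJ DET DET ADJ CONJ DET CONJ CONJ CONJ DET.
Rule-by-rule: rule 1 holds; rule 2 holds; rule 3 holds.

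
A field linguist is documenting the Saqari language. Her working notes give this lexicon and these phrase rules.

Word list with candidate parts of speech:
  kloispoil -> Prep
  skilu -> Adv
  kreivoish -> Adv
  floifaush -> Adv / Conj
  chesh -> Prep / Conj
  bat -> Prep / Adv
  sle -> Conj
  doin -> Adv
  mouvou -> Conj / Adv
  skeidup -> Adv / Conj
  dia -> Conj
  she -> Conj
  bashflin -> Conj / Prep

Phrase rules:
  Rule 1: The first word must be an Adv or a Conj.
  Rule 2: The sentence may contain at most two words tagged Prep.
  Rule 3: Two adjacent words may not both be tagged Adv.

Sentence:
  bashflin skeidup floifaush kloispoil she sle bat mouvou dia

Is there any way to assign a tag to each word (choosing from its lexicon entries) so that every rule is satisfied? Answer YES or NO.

Candidates per position — 1:bashflin {Conj,Prep}; 2:skeidup {Adv,Conj}; 3:floifaush {Adv,Conj}; 4:kloispoil {Prep}; 5:she {Conj}; 6:sle {Conj}; 7:bat {Prep,Adv}; 8:mouvou {Conj,Adv}; 9:dia {Conj}.
One satisfying assignment: Conj Adv Conj Prep Conj Conj Adv Conj Conj.
Rule-by-rule: rule 1 satisfied; rule 2 satisfied; rule 3 satisfied.

YES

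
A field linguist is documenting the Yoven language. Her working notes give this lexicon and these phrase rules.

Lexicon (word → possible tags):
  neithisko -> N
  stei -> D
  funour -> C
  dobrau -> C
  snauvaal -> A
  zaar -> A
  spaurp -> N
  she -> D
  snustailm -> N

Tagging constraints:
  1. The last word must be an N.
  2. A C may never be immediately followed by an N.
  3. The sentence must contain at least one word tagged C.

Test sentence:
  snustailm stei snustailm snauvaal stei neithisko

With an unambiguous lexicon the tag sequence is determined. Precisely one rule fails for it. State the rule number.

Fixed tagging: N D N A D N.
Checking each rule: R1 ok, R2 ok, R3 fails.
Only rule 3 fails.

3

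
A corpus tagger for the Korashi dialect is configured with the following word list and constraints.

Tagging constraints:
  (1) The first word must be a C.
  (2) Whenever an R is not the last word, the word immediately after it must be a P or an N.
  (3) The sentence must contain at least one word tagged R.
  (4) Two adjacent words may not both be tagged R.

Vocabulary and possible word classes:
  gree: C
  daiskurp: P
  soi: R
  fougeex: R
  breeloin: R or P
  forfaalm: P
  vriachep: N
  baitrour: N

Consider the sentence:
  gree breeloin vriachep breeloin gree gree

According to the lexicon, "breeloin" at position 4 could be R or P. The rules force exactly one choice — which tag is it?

Candidates per position — 1:gree {C}; 2:breeloin {R,P}; 3:vriachep {N}; 4:breeloin {R,P}; 5:gree {C}; 6:gree {C}.
At position 4, choosing R makes rule 2 impossible to satisfy; hence P.
At position 2, choosing P makes rule 3 impossible to satisfy; hence R.
That leaves exactly one tagging: C R N P C C.
Verifying each rule — rule 1 holds; rule 2 holds; rule 3 holds; rule 4 holds.

P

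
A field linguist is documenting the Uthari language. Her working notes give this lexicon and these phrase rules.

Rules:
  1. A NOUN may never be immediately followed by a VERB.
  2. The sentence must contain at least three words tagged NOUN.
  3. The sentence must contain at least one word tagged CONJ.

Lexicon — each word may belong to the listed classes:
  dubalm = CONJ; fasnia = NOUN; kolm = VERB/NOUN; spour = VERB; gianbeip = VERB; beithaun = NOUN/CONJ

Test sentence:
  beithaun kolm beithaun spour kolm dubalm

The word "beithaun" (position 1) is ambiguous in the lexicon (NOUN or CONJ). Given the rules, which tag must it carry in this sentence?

Candidates per position — 1:beithaun {NOUN,CONJ}; 2:kolm {VERB,NOUN}; 3:beithaun {NOUN,CONJ}; 4:spour {VERB}; 5:kolm {VERB,NOUN}; 6:dubalm {CONJ}.
Position 3: tagging it NOUN would leave rule 1 unsatisfiable, so it must be CONJ.
Position 5: tagging it VERB would leave rule 2 unsatisfiable, so it must be NOUN.
Position 1: tagging it CONJ would leave rule 2 unsatisfiable, so it must be NOUN.
Position 2: tagging it VERB would leave rule 1 unsatisfiable, so it must be NOUN.
That leaves exactly one tagging: NOUN NOUN CONJ VERB NOUN CONJ.
Checking: rule 1 ok; rule 2 ok; rule 3 ok.

NOUN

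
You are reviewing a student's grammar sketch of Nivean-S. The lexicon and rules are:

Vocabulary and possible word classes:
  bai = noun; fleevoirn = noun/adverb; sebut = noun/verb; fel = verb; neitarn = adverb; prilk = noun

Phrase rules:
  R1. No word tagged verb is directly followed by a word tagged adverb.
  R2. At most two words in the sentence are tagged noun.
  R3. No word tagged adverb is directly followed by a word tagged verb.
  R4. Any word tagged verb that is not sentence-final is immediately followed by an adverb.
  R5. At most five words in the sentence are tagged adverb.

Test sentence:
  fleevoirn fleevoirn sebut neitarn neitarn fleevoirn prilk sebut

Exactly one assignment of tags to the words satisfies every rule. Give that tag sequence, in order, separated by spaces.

Candidates per position — 1:fleevoirn {noun,adverb}; 2:fleevoirn {noun,adverb}; 3:sebut {noun,verb}; 4:neitarn {adverb}; 5:neitarn {adverb}; 6:fleevoirn {noun,adverb}; 7:prilk {noun}; 8:sebut {noun,verb}.
Word 3 cannot be verb — rule 1 would then fail for every completion. It is noun.
Word 6 cannot be noun — rule 2 would then fail for every completion. It is adverb.
Word 8 cannot be noun — rule 2 would then fail for every completion. It is verb.
Word 1 cannot be noun — rule 2 would then fail for every completion. It is adverb.
Word 2 cannot be noun — rule 2 would then fail for every completion. It is adverb.
The only consistent sequence is: adverb adverb noun adverb adverb adverb noun verb.
Checking: rule 1 ok; rule 2 ok; rule 3 ok; rule 4 ok; rule 5 ok.

adverb adverb noun adverb adverb adverb noun verb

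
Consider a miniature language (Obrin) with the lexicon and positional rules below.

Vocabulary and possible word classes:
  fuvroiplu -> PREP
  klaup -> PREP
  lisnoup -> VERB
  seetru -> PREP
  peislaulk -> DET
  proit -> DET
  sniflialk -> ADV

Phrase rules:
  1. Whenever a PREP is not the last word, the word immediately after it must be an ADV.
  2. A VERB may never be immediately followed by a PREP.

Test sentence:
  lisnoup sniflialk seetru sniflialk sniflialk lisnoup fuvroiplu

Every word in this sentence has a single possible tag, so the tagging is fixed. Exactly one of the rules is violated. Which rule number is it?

2

Fixed tagging: VERB ADV PREP ADV ADV VERB PREP.
Rule check: R1 ✓, R2 ✗.
Only rule 2 fails.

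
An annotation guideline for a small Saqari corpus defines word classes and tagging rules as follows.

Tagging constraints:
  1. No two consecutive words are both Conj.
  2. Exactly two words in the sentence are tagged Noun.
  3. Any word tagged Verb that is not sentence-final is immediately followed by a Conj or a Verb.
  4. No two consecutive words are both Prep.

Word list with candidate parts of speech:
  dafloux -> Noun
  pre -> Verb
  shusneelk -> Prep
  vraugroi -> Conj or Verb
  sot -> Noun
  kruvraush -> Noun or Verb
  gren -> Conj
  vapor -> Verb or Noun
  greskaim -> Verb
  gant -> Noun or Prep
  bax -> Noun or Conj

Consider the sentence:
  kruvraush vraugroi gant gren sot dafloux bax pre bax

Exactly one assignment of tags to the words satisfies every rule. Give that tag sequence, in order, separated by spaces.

Candidates per position — 1:kruvraush {Noun,Verb}; 2:vraugroi {Conj,Verb}; 3:gant {Noun,Prep}; 4:gren {Conj}; 5:sot {Noun}; 6:dafloux {Noun}; 7:bax {Noun,Conj}; 8:pre {Verb}; 9:bax {Noun,Conj}.
At position 1, choosing Noun makes rule 2 impossible to satisfy; hence Verb.
At position 2, choosing Verb makes rule 3 impossible to satisfy; hence Conj.
At position 3, choosing Noun makes rule 2 impossible to satisfy; hence Prep.
At position 7, choosing Noun makes rule 2 impossible to satisfy; hence Conj.
At position 9, choosing Noun makes rule 2 impossible to satisfy; hence Conj.
That leaves exactly one tagging: Verb Conj Prep Conj Noun Noun Conj Verb Conj.
Verifying each rule — rule 1 holds; rule 2 holds; rule 3 holds; rule 4 holds.

Verb Conj Prep Conj Noun Noun Conj Verb Conj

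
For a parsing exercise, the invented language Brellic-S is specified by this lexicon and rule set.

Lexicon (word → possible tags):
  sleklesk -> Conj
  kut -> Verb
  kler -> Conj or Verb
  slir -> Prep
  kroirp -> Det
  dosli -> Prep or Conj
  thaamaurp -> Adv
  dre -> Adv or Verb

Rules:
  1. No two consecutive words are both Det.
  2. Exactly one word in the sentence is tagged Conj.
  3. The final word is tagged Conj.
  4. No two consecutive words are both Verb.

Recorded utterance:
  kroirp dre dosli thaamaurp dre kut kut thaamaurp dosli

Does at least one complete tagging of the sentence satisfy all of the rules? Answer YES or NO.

NO

Candidates per position — 1:kroirp {Det}; 2:dre {Adv,Verb}; 3:dosli {Prep,Conj}; 4:thaamaurp {Adv}; 5:dre {Adv,Verb}; 6:kut {Verb}; 7:kut {Verb}; 8:thaamaurp {Adv}; 9:dosli {Prep,Conj}.
Rule 4 cannot be satisfied by any choice of tags from the lexicon.
So there is no consistent tagging.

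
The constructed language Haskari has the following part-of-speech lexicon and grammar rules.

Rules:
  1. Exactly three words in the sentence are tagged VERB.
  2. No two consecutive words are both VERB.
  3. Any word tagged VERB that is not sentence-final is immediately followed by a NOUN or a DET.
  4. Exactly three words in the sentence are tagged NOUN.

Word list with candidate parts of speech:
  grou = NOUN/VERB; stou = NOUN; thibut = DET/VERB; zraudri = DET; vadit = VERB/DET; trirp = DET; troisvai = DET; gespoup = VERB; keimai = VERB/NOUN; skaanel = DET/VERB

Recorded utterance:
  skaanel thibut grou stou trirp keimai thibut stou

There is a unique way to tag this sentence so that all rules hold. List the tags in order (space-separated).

Candidates per position — 1:skaanel {DET,VERB}; 2:thibut {DET,VERB}; 3:grou {NOUN,VERB}; 4:stou {NOUN}; 5:trirp {DET}; 6:keimai {VERB,NOUN}; 7:thibut {DET,VERB}; 8:stou {NOUN}.
The remaining ambiguous positions (1, 2, 3, 6, 7) are resolved jointly — only one combination satisfies every rule.
The unique satisfying tagging is: VERB DET VERB NOUN DET NOUN VERB NOUN.
Checking: rule 1 holds; rule 2 holds; rule 3 holds; rule 4 holds.

VERB DET VERB NOUN DET NOUN VERB NOUN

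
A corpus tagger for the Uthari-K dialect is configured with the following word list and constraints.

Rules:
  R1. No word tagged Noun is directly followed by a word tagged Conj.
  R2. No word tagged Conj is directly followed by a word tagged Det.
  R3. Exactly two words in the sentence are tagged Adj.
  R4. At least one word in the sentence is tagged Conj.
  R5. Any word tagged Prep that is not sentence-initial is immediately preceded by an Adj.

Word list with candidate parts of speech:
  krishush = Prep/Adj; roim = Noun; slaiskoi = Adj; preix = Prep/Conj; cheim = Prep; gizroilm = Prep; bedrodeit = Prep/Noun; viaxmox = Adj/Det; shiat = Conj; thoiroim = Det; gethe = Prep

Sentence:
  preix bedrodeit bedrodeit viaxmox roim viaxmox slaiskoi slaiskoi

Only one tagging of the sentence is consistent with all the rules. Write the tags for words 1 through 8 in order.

Candidates per position — 1:preix {Prep,Conj}; 2:bedrodeit {Prep,Noun}; 3:bedrodeit {Prep,Noun}; 4:viaxmox {Adj,Det}; 5:roim {Noun}; 6:viaxmox {Adj,Det}; 7:slaiskoi {Adj}; 8:slaiskoi {Adj}.
At position 1, choosing Prep makes rule 4 impossible to satisfy; hence Conj.
At position 2, choosing Prep makes rule 5 impossible to satisfy; hence Noun.
At position 3, choosing Prep makes rule 5 impossible to satisfy; hence Noun.
At position 4, choosing Adj makes rule 3 impossible to satisfy; hence Det.
At position 6, choosing Adj makes rule 3 impossible to satisfy; hence Det.
So the tagging must be: Conj Noun Noun Det Noun Det Adj Adj.
Check: rule 1 ok; rule 2 ok; rule 3 ok; rule 4 ok; rule 5 ok.

Conj Noun Noun Det Noun Det Adj Adj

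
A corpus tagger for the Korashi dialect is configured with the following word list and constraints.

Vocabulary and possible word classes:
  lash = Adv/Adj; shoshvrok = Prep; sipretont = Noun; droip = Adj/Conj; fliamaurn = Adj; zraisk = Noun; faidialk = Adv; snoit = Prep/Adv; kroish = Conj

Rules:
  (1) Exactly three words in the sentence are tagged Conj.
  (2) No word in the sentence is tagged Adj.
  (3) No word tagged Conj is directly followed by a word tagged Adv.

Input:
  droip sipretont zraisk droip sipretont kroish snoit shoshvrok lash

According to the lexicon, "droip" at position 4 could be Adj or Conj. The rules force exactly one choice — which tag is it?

Candidates per position — 1:droip {Adj,Conj}; 2:sipretont {Noun}; 3:zraisk {Noun}; 4:droip {Adj,Conj}; 5:sipretont {Noun}; 6:kroish {Conj}; 7:snoit {Prep,Adv}; 8:shoshvrok {Prep}; 9:lash {Adv,Adj}.
Position 1: tagging it Adj would leave rule 1 unsatisfiable, so it must be Conj.
Position 4: tagging it Adj would leave rule 1 unsatisfiable, so it must be Conj.
Position 7: tagging it Adv would leave rule 3 unsatisfiable, so it must be Prep.
Position 9: tagging it Adj would leave rule 2 unsatisfiable, so it must be Adv.
That leaves exactly one tagging: Conj Noun Noun Conj Noun Conj Prep Prep Adv.
Checking: rule 1 ✓; rule 2 ✓; rule 3 ✓.

Conj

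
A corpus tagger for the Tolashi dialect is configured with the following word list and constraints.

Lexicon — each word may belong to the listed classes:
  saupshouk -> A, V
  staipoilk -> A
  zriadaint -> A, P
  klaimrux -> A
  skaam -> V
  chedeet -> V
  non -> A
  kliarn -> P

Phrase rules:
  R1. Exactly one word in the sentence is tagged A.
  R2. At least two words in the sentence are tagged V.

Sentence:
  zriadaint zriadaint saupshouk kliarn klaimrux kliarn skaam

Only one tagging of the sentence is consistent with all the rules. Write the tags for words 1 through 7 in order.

P P V P A P V

Candidates per position — 1:zriadaint {A,P}; 2:zriadaint {A,P}; 3:saupshouk {A,V}; 4:kliarn {P}; 5:klaimrux {A}; 6:kliarn {P}; 7:skaam {V}.
Position 1: A is ruled out by rule 1; that leaves P.
Position 2: A is ruled out by rule 1; that leaves P.
Position 3: A is ruled out by rule 1; that leaves V.
The only consistent sequence is: P P V P A P V.
Verifying each rule — rule 1 satisfied; rule 2 satisfied.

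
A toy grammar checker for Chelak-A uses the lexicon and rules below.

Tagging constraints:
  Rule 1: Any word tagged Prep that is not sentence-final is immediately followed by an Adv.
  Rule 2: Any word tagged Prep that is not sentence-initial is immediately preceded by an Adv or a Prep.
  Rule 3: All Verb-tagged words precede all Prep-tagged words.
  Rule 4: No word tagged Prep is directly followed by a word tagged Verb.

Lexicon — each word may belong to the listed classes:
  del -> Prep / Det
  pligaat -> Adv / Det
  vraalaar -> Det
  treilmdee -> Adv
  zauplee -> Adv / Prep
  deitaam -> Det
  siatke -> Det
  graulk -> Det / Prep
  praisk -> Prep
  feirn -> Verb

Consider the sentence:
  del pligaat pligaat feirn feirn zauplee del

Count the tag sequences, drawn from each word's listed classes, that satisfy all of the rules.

8

Candidates per position — 1:del {Prep,Det}; 2:pligaat {Adv,Det}; 3:pligaat {Adv,Det}; 4:feirn {Verb}; 5:feirn {Verb}; 6:zauplee {Adv,Prep}; 7:del {Prep,Det}.
There are 32 candidate sequences in total.
Checking each against the rules leaves 8 sequences.
Count = 8.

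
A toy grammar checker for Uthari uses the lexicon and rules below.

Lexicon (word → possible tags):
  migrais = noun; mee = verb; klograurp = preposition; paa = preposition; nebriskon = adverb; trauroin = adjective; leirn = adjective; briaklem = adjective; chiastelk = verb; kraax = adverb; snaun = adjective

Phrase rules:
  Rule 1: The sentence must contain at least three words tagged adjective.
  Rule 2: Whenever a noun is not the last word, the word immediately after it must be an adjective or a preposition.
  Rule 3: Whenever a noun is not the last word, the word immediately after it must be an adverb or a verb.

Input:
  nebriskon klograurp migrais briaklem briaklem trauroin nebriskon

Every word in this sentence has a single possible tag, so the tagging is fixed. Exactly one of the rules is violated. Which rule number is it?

Fixed tagging: adverb preposition noun adjective adjective adjective adverb.
Checking each rule: R1 holds, R2 holds, R3 violated.
Only rule 3 fails.

3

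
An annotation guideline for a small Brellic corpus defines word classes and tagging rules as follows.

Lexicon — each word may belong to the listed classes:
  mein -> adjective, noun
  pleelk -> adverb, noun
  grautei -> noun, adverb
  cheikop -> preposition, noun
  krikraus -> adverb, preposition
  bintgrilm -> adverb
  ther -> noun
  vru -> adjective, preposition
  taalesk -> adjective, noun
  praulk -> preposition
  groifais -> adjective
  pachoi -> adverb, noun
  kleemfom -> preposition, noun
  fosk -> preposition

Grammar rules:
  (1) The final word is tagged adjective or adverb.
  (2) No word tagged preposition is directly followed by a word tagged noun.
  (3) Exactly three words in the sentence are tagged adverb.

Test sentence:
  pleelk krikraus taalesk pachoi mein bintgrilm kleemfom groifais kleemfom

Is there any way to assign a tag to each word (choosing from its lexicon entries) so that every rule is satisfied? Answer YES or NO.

NO

Candidates per position — 1:pleelk {adverb,noun}; 2:krikraus {adverb,preposition}; 3:taalesk {adjective,noun}; 4:pachoi {adverb,noun}; 5:mein {adjective,noun}; 6:bintgrilm {adverb}; 7:kleemfom {preposition,noun}; 8:groifais {adjective}; 9:kleemfom {preposition,noun}.
Rule 1 cannot be satisfied by any choice of tags from the lexicon.
So there is no consistent tagging.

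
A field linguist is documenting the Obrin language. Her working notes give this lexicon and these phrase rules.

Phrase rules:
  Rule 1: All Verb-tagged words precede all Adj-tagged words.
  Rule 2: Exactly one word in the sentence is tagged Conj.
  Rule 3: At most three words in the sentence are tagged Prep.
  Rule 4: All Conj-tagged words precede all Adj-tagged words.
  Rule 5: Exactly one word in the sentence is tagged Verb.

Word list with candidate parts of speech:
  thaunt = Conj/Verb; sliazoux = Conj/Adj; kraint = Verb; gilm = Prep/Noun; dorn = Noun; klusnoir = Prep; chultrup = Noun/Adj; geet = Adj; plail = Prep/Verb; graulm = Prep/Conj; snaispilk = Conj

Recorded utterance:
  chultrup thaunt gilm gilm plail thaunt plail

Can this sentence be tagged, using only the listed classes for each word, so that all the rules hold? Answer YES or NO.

Candidates per position — 1:chultrup {Noun,Adj}; 2:thaunt {Conj,Verb}; 3:gilm {Prep,Noun}; 4:gilm {Prep,Noun}; 5:plail {Prep,Verb}; 6:thaunt {Conj,Verb}; 7:plail {Prep,Verb}.
One satisfying assignment: Noun Conj Prep Noun Prep Verb Prep.
Check: rule 1 holds; rule 2 holds; rule 3 holds; rule 4 holds; rule 5 holds.

YES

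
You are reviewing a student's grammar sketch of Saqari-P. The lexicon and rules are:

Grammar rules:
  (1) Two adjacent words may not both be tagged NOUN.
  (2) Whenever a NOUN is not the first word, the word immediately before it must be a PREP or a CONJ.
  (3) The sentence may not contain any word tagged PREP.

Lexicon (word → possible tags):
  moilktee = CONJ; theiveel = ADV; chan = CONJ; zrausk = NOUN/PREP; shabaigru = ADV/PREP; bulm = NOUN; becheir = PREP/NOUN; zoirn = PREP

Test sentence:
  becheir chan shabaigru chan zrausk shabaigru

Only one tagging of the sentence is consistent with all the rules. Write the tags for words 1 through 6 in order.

Candidates per position — 1:becheir {PREP,NOUN}; 2:chan {CONJ}; 3:shabaigru {ADV,PREP}; 4:chan {CONJ}; 5:zrausk {NOUN,PREP}; 6:shabaigru {ADV,PREP}.
Position 1: PREP is ruled out by rule 3; that leaves NOUN.
Position 3: PREP is ruled out by rule 3; that leaves ADV.
Position 5: PREP is ruled out by rule 3; that leaves NOUN.
Position 6: PREP is ruled out by rule 3; that leaves ADV.
The only consistent sequence is: NOUN CONJ ADV CONJ NOUN ADV.
Check: rule 1 satisfied; rule 2 satisfied; rule 3 satisfied.

NOUN CONJ ADV CONJ NOUN ADV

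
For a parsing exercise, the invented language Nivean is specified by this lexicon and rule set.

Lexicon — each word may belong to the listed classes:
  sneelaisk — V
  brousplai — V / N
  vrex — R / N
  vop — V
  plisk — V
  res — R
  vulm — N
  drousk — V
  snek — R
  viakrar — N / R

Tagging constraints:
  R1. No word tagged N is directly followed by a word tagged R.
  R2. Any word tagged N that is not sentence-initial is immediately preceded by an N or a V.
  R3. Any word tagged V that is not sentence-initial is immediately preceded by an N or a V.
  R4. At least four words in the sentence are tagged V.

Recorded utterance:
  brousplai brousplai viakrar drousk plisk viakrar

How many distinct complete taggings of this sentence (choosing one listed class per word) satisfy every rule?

2

Candidates per position — 1:brousplai {V,N}; 2:brousplai {V,N}; 3:viakrar {N,R}; 4:drousk {V}; 5:plisk {V}; 6:viakrar {N,R}.
There are 16 candidate sequences in total.
The sequences that satisfy every rule: V V N V V N; V V N V V R.
Count = 2.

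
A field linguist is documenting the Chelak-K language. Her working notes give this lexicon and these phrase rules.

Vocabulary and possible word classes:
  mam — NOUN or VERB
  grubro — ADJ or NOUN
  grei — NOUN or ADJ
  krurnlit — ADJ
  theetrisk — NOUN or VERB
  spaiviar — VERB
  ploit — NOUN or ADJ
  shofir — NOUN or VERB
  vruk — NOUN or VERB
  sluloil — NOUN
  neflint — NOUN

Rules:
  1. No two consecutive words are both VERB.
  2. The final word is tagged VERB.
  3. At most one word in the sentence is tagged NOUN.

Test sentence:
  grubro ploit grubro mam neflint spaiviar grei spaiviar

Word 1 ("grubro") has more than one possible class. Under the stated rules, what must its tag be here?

Candidates per position — 1:grubro {ADJ,NOUN}; 2:ploit {NOUN,ADJ}; 3:grubro {ADJ,NOUN}; 4:mam {NOUN,VERB}; 5:neflint {NOUN}; 6:spaiviar {VERB}; 7:grei {NOUN,ADJ}; 8:spaiviar {VERB}.
Position 1: tagging it NOUN would leave rule 3 unsatisfiable, so it must be ADJ.
Position 2: tagging it NOUN would leave rule 3 unsatisfiable, so it must be ADJ.
Position 3: tagging it NOUN would leave rule 3 unsatisfiable, so it must be ADJ.
Position 4: tagging it NOUN would leave rule 3 unsatisfiable, so it must be VERB.
Position 7: tagging it NOUN would leave rule 3 unsatisfiable, so it must be ADJ.
The unique satisfying tagging is: ADJ ADJ ADJ VERB NOUN VERB ADJ VERB.
Checking: rule 1 ✓; rule 2 ✓; rule 3 ✓.

ADJ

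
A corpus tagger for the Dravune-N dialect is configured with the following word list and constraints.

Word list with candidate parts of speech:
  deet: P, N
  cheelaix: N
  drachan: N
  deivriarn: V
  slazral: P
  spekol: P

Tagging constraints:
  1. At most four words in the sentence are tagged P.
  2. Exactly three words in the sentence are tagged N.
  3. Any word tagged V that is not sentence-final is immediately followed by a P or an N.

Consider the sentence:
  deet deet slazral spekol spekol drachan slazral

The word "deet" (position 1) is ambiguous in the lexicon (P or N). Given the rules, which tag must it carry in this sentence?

N

Candidates per position — 1:deet {P,N}; 2:deet {P,N}; 3:slazral {P}; 4:spekol {P}; 5:spekol {P}; 6:drachan {N}; 7:slazral {P}.
At position 1, choosing P makes rule 1 impossible to satisfy; hence N.
At position 2, choosing P makes rule 1 impossible to satisfy; hence N.
The unique satisfying tagging is: N N P P P N P.
Rule-by-rule: rule 1 ✓; rule 2 ✓; rule 3 ✓.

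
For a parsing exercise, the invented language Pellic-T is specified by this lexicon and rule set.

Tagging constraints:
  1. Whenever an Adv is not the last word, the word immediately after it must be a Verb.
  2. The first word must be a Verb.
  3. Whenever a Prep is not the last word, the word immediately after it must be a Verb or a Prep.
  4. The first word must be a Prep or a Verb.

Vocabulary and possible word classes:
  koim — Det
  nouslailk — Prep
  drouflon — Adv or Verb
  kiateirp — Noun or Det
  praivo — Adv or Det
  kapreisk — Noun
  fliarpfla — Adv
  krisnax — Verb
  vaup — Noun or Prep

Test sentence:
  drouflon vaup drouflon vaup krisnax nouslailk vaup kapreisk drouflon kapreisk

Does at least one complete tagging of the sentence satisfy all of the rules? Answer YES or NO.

Candidates per position — 1:drouflon {Adv,Verb}; 2:vaup {Noun,Prep}; 3:drouflon {Adv,Verb}; 4:vaup {Noun,Prep}; 5:krisnax {Verb}; 6:nouslailk {Prep}; 7:vaup {Noun,Prep}; 8:kapreisk {Noun}; 9:drouflon {Adv,Verb}; 10:kapreisk {Noun}.
Rule 3 cannot be satisfied by any choice of tags from the lexicon.
So there is no consistent tagging.

NO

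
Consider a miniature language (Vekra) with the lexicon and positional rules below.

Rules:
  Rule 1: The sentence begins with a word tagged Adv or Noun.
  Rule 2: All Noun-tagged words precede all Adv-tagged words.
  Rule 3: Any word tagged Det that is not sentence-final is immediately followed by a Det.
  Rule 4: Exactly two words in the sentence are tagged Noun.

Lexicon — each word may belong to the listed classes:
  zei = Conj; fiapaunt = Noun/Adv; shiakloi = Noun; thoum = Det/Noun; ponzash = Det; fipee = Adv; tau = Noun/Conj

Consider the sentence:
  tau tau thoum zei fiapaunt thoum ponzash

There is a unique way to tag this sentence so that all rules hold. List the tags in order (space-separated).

Candidates per position — 1:tau {Noun,Conj}; 2:tau {Noun,Conj}; 3:thoum {Det,Noun}; 4:zei {Conj}; 5:fiapaunt {Noun,Adv}; 6:thoum {Det,Noun}; 7:ponzash {Det}.
If word 1 were Conj, no tagging could satisfy rule 1; so word 1 is Noun.
If word 3 were Det, no tagging could satisfy rule 3; so word 3 is Noun.
If word 5 were Noun, no tagging could satisfy rule 4; so word 5 is Adv.
If word 6 were Noun, no tagging could satisfy rule 2; so word 6 is Det.
If word 2 were Noun, no tagging could satisfy rule 4; so word 2 is Conj.
The unique satisfying tagging is: Noun Conj Noun Conj Adv Det Det.
Verifying each rule — rule 1 holds; rule 2 holds; rule 3 holds; rule 4 holds.

Noun Conj Noun Conj Adv Det Det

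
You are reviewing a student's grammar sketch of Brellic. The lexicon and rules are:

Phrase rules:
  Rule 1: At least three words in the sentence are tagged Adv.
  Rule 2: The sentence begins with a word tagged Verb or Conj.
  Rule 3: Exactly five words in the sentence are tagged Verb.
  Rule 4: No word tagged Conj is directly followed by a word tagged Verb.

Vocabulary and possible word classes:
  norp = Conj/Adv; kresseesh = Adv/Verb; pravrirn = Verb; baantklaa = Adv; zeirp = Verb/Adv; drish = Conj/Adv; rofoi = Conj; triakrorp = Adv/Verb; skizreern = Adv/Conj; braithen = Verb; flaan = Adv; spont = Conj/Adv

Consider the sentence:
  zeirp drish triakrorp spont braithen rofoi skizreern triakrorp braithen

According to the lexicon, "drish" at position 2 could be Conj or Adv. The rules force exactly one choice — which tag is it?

Adv

Candidates per position — 1:zeirp {Verb,Adv}; 2:drish {Conj,Adv}; 3:triakrorp {Adv,Verb}; 4:spont {Conj,Adv}; 5:braithen {Verb}; 6:rofoi {Conj}; 7:skizreern {Adv,Conj}; 8:triakrorp {Adv,Verb}; 9:braithen {Verb}.
At position 1, choosing Adv makes rule 2 impossible to satisfy; hence Verb.
At position 3, choosing Adv makes rule 3 impossible to satisfy; hence Verb.
At position 4, choosing Conj makes rule 4 impossible to satisfy; hence Adv.
At position 8, choosing Adv makes rule 3 impossible to satisfy; hence Verb.
At position 2, choosing Conj makes rule 1 impossible to satisfy; hence Adv.
At position 7, choosing Conj makes rule 1 impossible to satisfy; hence Adv.
That leaves exactly one tagging: Verb Adv Verb Adv Verb Conj Adv Verb Verb.
Check: rule 1 satisfied; rule 2 satisfied; rule 3 satisfied; rule 4 satisfied.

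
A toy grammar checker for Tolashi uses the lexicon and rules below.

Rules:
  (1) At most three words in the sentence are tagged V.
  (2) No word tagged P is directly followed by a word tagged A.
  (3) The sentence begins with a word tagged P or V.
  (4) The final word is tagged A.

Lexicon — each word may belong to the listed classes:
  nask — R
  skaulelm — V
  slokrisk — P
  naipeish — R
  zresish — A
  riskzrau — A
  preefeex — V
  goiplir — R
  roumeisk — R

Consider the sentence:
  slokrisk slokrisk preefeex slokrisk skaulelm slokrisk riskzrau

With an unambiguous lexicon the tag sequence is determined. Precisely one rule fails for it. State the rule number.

Fixed tagging: P P V P V P A.
Checking each rule: R1 holds, R2 violated, R3 holds, R4 holds.
Only rule 2 fails.

2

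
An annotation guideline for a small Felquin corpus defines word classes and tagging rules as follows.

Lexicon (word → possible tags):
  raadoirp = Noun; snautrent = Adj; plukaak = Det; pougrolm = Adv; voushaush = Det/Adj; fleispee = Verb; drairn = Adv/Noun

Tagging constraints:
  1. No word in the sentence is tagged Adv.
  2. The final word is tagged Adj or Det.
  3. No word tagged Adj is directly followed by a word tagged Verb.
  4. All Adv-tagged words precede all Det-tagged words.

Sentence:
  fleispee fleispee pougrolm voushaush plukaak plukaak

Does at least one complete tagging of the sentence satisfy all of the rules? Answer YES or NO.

Candidates per position — 1:fleispee {Verb}; 2:fleispee {Verb}; 3:pougrolm {Adv}; 4:voushaush {Det,Adj}; 5:plukaak {Det}; 6:plukaak {Det}.
Rule 1 cannot be satisfied by any choice of tags from the lexicon.
So there is no consistent tagging.

NO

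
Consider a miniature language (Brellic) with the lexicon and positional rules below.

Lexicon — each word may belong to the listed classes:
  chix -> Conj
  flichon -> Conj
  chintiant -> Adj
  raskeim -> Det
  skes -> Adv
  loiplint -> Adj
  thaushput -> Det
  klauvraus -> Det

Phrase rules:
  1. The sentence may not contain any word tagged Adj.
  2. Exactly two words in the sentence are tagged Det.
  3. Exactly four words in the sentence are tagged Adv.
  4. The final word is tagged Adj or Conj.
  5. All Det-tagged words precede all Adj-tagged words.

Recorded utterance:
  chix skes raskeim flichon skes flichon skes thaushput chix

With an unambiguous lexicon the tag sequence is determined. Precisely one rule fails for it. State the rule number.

Fixed tagging: Conj Adv Det Conj Adv Conj Adv Det Conj.
Checking each rule: R1 holds, R2 holds, R3 violated, R4 holds, R5 holds.
Only rule 3 fails.

3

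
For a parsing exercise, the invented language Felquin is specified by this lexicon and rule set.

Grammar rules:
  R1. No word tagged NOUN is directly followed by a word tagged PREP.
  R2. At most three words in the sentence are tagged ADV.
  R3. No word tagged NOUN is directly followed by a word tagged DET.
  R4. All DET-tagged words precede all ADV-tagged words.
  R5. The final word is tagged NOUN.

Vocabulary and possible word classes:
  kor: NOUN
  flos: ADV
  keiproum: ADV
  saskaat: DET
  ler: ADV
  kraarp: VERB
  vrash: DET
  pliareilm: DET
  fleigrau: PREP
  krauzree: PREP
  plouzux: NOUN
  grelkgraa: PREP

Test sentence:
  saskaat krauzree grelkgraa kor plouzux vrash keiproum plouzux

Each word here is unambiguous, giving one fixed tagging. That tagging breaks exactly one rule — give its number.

3

Fixed tagging: DET PREP PREP NOUN NOUN DET ADV NOUN.
Rule check: R1 ok, R2 ok, R3 fails, R4 ok, R5 ok.
Only rule 3 fails.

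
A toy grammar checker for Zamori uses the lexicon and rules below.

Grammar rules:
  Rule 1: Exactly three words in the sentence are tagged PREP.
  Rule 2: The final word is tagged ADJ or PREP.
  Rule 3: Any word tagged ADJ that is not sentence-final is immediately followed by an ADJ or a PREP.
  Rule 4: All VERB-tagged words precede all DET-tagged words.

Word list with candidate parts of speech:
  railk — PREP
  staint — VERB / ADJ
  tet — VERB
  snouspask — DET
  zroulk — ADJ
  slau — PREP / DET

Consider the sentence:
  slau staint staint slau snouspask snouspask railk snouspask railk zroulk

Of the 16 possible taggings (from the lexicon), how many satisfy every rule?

Candidates per position — 1:slau {PREP,DET}; 2:staint {VERB,ADJ}; 3:staint {VERB,ADJ}; 4:slau {PREP,DET}; 5:snouspask {DET}; 6:snouspask {DET}; 7:railk {PREP}; 8:snouspask {DET}; 9:railk {PREP}; 10:zroulk {ADJ}.
There are 16 candidate sequences in total.
The sequences that satisfy every rule: PREP VERB VERB DET DET DET PREP DET PREP ADJ; DET ADJ ADJ PREP DET DET PREP DET PREP ADJ.
Count = 2.

2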